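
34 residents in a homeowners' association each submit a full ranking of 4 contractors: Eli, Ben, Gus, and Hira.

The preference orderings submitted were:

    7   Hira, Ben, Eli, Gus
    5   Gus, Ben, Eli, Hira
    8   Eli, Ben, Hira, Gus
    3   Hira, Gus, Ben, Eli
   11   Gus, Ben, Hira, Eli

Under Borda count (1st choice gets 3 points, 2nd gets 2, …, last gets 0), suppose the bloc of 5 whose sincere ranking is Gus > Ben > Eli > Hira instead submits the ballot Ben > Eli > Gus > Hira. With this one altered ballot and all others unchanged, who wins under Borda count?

Borda totals with the altered ballot: Eli 41, Ben 70, Gus 44, Hira 49.
The winner is unchanged: still Ben.

Ben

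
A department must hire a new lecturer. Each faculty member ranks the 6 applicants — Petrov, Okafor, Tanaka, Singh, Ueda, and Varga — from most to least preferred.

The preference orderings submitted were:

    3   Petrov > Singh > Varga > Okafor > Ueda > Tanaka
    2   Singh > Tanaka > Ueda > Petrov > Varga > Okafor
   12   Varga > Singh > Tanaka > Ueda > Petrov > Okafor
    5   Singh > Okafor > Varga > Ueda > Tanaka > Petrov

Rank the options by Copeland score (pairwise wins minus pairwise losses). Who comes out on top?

Pairwise results:
  Petrov vs Okafor: Petrov wins 17–5.
  Petrov vs Tanaka: Tanaka wins 19–3.
  Petrov vs Singh: Singh wins 19–3.
  Petrov vs Ueda: Ueda wins 19–3.
  Petrov vs Varga: Varga wins 17–5.
  Okafor vs Tanaka: Tanaka wins 14–8.
  Okafor vs Singh: Singh wins 22–0.
  Okafor vs Ueda: Ueda wins 14–8.
  Okafor vs Varga: Varga wins 17–5.
  Tanaka vs Singh: Singh wins 22–0.
  Tanaka vs Ueda: Tanaka wins 14–8.
  Tanaka vs Varga: Varga wins 20–2.
  Singh vs Ueda: Singh wins 22–0.
  Singh vs Varga: Varga wins 12–10.
  Ueda vs Varga: Varga wins 20–2.
Copeland scores (wins − losses):
  Petrov: 1 − 4 = -3
  Okafor: 0 − 5 = -5
  Tanaka: 3 − 2 = 1
  Singh: 4 − 1 = 3
  Ueda: 2 − 3 = -1
  Varga: 5 − 0 = 5
Varga has the best Copeland score.

Varga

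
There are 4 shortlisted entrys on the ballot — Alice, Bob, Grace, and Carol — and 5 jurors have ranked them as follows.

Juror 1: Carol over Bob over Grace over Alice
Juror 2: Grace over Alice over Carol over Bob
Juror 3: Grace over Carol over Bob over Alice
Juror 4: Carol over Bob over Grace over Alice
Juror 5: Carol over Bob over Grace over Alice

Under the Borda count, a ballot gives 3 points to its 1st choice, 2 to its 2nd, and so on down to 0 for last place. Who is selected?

Borda scores:
  Alice: 0 + 2 + 0 + 0 + 0 = 2
  Bob: 2 + 0 + 1 + 2 + 2 = 7
  Grace: 1 + 3 + 3 + 1 + 1 = 9
  Carol: 3 + 1 + 2 + 3 + 3 = 12
Carol has the highest total.

Carol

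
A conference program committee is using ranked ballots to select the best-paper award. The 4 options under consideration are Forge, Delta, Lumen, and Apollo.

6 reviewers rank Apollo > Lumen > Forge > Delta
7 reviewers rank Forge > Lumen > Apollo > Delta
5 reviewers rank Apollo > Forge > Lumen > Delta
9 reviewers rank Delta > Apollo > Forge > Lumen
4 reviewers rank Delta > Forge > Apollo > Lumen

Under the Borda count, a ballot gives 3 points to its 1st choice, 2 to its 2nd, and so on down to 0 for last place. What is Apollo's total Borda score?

Borda scores:
  Forge: 6·1 + 7·3 + 5·2 + 9·1 + 4·2 = 54
  Delta: 6·0 + 7·0 + 5·0 + 9·3 + 4·3 = 39
  Lumen: 6·2 + 7·2 + 5·1 + 9·0 + 4·0 = 31
  Apollo: 6·3 + 7·1 + 5·3 + 9·2 + 4·1 = 62

62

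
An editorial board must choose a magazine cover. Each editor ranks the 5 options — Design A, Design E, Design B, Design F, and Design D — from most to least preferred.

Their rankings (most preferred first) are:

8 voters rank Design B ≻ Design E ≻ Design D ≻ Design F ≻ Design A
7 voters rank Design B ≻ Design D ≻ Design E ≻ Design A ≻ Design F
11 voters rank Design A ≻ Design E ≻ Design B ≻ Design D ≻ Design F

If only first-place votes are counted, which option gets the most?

First-place vote totals:
  Design A: 11
  Design E: 0
  Design B: 15
  Design F: 0
  Design D: 0
Design B has the most first-place votes.

Design B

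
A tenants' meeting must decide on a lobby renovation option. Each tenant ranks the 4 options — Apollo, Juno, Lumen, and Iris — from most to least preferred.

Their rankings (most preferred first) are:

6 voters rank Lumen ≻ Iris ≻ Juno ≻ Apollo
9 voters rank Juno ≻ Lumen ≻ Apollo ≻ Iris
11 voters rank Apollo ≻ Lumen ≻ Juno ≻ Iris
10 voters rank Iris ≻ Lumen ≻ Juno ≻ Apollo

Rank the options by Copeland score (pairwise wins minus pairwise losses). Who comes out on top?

Pairwise results:
  Apollo vs Juno: Juno wins 25–11.
  Apollo vs Lumen: Lumen wins 25–11.
  Apollo vs Iris: Apollo wins 20–16.
  Juno vs Lumen: Lumen wins 27–9.
  Juno vs Iris: Juno wins 20–16.
  Lumen vs Iris: Lumen wins 26–10.
Copeland scores (wins − losses):
  Apollo: 1 − 2 = -1
  Juno: 2 − 1 = 1
  Lumen: 3 − 0 = 3
  Iris: 0 − 3 = -3
Lumen has the best Copeland score.

Lumen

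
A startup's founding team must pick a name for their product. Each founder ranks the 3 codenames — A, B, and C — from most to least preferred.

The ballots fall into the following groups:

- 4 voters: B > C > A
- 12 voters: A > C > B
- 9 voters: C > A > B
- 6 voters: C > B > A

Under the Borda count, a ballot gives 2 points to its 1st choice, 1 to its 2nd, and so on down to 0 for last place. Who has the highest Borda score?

C

Borda scores:
  A: 4·0 + 12·2 + 9·1 + 6·0 = 33
  B: 4·2 + 12·0 + 9·0 + 6·1 = 14
  C: 4·1 + 12·1 + 9·2 + 6·2 = 46
C has the highest total.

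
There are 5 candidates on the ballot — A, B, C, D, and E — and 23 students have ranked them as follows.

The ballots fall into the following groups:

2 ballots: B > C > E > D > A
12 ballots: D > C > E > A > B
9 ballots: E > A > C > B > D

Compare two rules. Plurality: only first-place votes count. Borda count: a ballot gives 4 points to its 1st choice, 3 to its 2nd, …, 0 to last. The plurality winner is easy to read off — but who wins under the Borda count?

Plurality first-place counts: A 0, B 2, C 0, D 12, E 9 → D.
Borda totals: A 39, B 17, C 60, D 50, E 64 → E.

E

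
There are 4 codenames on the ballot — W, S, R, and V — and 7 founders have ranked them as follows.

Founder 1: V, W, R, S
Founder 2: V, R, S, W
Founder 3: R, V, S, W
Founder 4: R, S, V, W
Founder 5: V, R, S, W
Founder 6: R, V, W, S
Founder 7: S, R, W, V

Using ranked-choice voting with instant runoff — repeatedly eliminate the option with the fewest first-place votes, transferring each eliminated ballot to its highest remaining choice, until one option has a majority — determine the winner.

Round 1: R 3, V 3, S 1, W 0. W has the fewest and is eliminated.
Round 2: R 3, V 3, S 1. S has the fewest and is eliminated.
Round 3: R 4, V 3. R has a majority.

R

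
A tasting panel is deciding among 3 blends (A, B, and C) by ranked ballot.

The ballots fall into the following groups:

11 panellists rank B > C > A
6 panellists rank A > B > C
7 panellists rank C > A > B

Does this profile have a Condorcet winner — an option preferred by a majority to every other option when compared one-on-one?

Head-to-head results (24 voters total):
A vs B: A wins 13–11.
A vs C: C wins 18–6.
B vs C: B wins 17–7.
No candidate beats all others: A beats B beats C beats A, a majority cycle.

No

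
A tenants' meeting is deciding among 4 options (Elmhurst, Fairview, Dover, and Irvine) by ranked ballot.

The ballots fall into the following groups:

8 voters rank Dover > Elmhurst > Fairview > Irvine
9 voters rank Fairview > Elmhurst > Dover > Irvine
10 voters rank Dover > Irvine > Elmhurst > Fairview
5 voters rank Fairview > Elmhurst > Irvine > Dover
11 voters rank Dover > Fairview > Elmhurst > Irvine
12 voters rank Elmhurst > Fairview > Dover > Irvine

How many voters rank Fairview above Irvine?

45

Ballots ranking Fairview above Irvine: 8+9+5+11+12 = 45.
Ballots ranking Irvine above Fairview: 10.
So 45 of 55 voters prefer Fairview to Irvine.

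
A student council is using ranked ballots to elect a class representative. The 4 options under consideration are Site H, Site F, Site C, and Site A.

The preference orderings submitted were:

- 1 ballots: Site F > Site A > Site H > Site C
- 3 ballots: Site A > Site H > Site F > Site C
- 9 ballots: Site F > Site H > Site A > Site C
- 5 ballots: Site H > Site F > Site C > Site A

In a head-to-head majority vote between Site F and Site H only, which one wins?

Site F

Ballots ranking Site F above Site H: 1+9 = 10.
Ballots ranking Site H above Site F: 3+5 = 8.
Site F wins the head-to-head, 10–8.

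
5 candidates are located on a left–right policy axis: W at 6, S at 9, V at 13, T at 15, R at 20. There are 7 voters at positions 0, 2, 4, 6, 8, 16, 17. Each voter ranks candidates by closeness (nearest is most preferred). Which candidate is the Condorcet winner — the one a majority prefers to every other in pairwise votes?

W

With single-peaked preferences on a line, the Condorcet winner is the candidate closest to the median voter.
The median voter (position 6) is closest to W at 6.
Check: W vs R — voters closer to W: 5 of 7.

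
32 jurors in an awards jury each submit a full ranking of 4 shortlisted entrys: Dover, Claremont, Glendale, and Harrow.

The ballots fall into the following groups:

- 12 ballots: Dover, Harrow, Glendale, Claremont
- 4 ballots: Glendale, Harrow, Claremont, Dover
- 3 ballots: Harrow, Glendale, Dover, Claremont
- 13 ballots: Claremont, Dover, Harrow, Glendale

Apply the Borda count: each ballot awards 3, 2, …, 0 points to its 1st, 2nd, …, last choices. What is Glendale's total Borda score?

Borda scores:
  Dover: 12·3 + 4·0 + 3·1 + 13·2 = 65
  Claremont: 12·0 + 4·1 + 3·0 + 13·3 = 43
  Glendale: 12·1 + 4·3 + 3·2 + 13·0 = 30
  Harrow: 12·2 + 4·2 + 3·3 + 13·1 = 54

30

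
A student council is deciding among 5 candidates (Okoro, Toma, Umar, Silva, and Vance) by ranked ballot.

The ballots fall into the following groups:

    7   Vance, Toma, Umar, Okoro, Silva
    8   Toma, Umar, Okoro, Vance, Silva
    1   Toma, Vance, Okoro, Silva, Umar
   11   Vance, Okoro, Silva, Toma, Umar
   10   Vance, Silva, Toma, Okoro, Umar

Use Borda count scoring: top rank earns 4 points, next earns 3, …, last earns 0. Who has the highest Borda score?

Vance

Borda scores:
  Okoro: 7·1 + 8·2 + 2 + 11·3 + 10·1 = 68
  Toma: 7·3 + 8·4 + 4 + 11·1 + 10·2 = 88
  Umar: 7·2 + 8·3 + 0 + 11·0 + 10·0 = 38
  Silva: 7·0 + 8·0 + 1 + 11·2 + 10·3 = 53
  Vance: 7·4 + 8·1 + 3 + 11·4 + 10·4 = 123
Vance has the highest total.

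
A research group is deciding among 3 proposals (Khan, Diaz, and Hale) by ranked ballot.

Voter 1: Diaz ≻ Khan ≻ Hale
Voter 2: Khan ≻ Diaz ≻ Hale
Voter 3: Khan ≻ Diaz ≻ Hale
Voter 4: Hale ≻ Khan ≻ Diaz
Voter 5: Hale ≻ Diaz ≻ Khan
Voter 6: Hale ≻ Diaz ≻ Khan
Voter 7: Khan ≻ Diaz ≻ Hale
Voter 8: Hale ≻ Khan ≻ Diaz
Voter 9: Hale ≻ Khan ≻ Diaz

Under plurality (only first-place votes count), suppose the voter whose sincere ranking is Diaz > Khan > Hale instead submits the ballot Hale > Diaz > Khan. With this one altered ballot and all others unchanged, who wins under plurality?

First-place totals with the altered ballot: Khan 3, Diaz 0, Hale 6.
The winner is unchanged: still Hale.

Hale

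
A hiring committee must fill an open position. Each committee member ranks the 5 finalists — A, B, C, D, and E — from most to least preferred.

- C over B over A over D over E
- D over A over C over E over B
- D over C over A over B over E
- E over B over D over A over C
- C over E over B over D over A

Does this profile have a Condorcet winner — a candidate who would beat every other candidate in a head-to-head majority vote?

No

Head-to-head results (5 voters total):
A vs B: B wins 3–2.
A vs C: C wins 3–2.
A vs D: D wins 4–1.
A vs E: A wins 3–2.
B vs C: C wins 4–1.
B vs D: B wins 3–2.
B vs E: E wins 3–2.
C vs D: D wins 3–2.
C vs E: C wins 4–1.
D vs E: D wins 3–2.
No candidate beats all others: A beats E beats B beats A, a majority cycle.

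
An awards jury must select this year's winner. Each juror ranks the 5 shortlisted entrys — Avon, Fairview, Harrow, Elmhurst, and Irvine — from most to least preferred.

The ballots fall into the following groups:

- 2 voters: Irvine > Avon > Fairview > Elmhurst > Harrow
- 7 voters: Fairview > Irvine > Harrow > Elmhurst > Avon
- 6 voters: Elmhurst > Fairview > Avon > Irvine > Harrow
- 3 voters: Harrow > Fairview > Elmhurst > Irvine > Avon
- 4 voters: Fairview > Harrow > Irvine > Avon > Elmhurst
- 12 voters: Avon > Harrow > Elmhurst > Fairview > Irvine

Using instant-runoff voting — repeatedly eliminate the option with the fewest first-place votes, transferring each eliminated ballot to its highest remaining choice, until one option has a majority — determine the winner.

Fairview

Round 1: Avon 12, Fairview 11, Elmhurst 6, Harrow 3, Irvine 2. Irvine has the fewest and is eliminated.
Round 2: Avon 14, Fairview 11, Elmhurst 6, Harrow 3. Harrow has the fewest and is eliminated.
Round 3: Avon 14, Fairview 14, Elmhurst 6. Elmhurst has the fewest and is eliminated.
Round 4: Fairview 20, Avon 14. Fairview has a majority.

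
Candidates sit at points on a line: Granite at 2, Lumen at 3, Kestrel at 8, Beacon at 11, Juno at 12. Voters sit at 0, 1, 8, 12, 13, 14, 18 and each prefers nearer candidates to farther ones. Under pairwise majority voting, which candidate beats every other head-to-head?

With single-peaked preferences on a line, the Condorcet winner is the candidate closest to the median voter.
The median voter (position 12) is closest to Juno at 12.
Check: Juno vs Kestrel — voters closer to Juno: 4 of 7.

Juno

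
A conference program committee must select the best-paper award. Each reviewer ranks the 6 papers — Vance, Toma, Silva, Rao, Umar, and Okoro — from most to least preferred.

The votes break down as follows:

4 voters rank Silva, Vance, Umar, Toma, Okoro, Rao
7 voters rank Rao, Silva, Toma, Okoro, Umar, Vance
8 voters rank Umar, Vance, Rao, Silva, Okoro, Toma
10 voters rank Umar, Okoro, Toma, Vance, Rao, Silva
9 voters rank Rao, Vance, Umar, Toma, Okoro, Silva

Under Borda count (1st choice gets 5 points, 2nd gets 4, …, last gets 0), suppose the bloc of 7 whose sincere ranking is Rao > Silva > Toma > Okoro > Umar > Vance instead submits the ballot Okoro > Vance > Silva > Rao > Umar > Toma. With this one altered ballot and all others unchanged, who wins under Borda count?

Borda totals with the altered ballot: Vance 132, Toma 56, Silva 57, Rao 93, Umar 136, Okoro 96.
The winner is unchanged: still Umar.

Umar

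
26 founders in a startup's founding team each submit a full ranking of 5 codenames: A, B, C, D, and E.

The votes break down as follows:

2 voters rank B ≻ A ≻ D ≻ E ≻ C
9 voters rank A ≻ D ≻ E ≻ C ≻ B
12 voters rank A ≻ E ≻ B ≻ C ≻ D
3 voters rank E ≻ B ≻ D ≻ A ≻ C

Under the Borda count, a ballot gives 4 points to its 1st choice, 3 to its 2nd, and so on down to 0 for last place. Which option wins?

A

Borda scores:
  A: 2·3 + 9·4 + 12·4 + 3·1 = 93
  B: 2·4 + 9·0 + 12·2 + 3·3 = 41
  C: 2·0 + 9·1 + 12·1 + 3·0 = 21
  D: 2·2 + 9·3 + 12·0 + 3·2 = 37
  E: 2·1 + 9·2 + 12·3 + 3·4 = 68
A has the highest total.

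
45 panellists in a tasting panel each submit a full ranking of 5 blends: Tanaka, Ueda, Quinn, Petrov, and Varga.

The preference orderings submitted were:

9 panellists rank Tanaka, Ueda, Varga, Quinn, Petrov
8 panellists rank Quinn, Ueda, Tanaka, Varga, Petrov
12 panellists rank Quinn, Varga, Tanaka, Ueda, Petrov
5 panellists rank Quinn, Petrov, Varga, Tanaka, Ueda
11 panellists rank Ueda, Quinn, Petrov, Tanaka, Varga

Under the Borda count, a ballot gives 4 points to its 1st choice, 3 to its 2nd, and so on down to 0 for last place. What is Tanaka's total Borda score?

Borda scores:
  Tanaka: 9·4 + 8·2 + 12·2 + 5·1 + 11·1 = 92
  Ueda: 9·3 + 8·3 + 12·1 + 5·0 + 11·4 = 107
  Quinn: 9·1 + 8·4 + 12·4 + 5·4 + 11·3 = 142
  Petrov: 9·0 + 8·0 + 12·0 + 5·3 + 11·2 = 37
  Varga: 9·2 + 8·1 + 12·3 + 5·2 + 11·0 = 72

92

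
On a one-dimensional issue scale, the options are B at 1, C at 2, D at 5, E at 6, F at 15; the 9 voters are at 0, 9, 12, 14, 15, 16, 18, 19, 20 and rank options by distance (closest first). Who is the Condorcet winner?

F

With single-peaked preferences on a line, the Condorcet winner is the candidate closest to the median voter.
The median voter (position 15) is closest to F at 15.
Check: F vs B — voters closer to F: 8 of 9.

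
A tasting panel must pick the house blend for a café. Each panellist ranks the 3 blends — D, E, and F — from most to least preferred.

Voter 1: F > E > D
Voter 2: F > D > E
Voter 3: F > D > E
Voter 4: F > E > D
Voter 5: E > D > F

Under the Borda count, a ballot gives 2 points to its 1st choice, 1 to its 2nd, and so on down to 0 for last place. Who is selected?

Borda scores:
  D: 0 + 1 + 1 + 0 + 1 = 3
  E: 1 + 0 + 0 + 1 + 2 = 4
  F: 2 + 2 + 2 + 2 + 0 = 8
F has the highest total.

F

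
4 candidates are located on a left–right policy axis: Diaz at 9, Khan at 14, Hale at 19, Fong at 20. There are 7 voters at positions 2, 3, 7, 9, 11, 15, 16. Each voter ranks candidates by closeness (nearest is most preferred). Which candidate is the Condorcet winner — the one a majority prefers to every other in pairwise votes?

Diaz

With single-peaked preferences on a line, the Condorcet winner is the candidate closest to the median voter.
The median voter (position 9) is closest to Diaz at 9.
Check: Diaz vs Hale — voters closer to Diaz: 5 of 7.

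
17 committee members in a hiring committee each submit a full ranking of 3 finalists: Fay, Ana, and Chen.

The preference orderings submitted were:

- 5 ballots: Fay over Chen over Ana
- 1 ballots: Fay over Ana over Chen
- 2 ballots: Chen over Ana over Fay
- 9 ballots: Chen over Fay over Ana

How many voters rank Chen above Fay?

Ballots ranking Chen above Fay: 2+9 = 11.
Ballots ranking Fay above Chen: 5+1 = 6.
So 11 of 17 voters prefer Chen to Fay.

11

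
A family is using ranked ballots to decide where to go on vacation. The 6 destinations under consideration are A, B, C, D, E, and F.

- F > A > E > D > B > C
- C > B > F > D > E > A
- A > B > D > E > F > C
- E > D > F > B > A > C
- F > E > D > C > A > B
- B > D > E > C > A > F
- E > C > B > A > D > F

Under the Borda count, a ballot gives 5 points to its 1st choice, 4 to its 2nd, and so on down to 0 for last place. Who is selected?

Borda scores:
  A: 4 + 0 + 5 + 1 + 1 + 1 + 2 = 14
  B: 1 + 4 + 4 + 2 + 0 + 5 + 3 = 19
  C: 0 + 5 + 0 + 0 + 2 + 2 + 4 = 13
  D: 2 + 2 + 3 + 4 + 3 + 4 + 1 = 19
  E: 3 + 1 + 2 + 5 + 4 + 3 + 5 = 23
  F: 5 + 3 + 1 + 3 + 5 + 0 + 0 = 17
E has the highest total.

E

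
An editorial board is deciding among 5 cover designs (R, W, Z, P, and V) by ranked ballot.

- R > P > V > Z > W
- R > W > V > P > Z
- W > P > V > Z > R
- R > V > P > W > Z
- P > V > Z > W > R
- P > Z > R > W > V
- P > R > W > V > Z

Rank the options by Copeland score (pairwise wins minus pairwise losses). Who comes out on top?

P

Pairwise results:
  R vs W: R wins 5–2.
  R vs Z: R wins 4–3.
  R vs P: P wins 4–3.
  R vs V: R wins 5–2.
  W vs Z: W wins 4–3.
  W vs P: P wins 5–2.
  W vs V: W wins 4–3.
  Z vs P: P wins 7–0.
  Z vs V: V wins 6–1.
  P vs V: P wins 5–2.
Copeland scores (wins − losses):
  R: 3 − 1 = 2
  W: 2 − 2 = 0
  Z: 0 − 4 = -4
  P: 4 − 0 = 4
  V: 1 − 3 = -2
P has the best Copeland score.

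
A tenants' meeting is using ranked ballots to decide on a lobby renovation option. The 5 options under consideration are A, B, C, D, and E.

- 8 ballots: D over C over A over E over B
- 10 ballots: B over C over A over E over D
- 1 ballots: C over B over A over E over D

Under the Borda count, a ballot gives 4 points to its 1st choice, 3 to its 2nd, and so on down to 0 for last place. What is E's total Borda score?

Borda scores:
  A: 8·2 + 10·2 + 2 = 38
  B: 8·0 + 10·4 + 3 = 43
  C: 8·3 + 10·3 + 4 = 58
  D: 8·4 + 10·0 + 0 = 32
  E: 8·1 + 10·1 + 1 = 19

19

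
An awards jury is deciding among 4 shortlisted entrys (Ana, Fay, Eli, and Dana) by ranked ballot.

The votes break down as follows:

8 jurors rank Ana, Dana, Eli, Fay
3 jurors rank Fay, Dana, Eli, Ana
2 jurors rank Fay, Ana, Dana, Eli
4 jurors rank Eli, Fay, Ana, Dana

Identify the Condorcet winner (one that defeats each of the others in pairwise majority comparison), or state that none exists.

There is no Condorcet winner

Head-to-head results (17 voters total):
Ana vs Fay: Fay wins 9–8.
Ana vs Eli: Ana wins 10–7.
Ana vs Dana: Ana wins 14–3.
Fay vs Eli: Eli wins 12–5.
Fay vs Dana: Fay wins 9–8.
Eli vs Dana: Dana wins 13–4.
No candidate beats all others: Ana beats Eli beats Fay beats Ana, a majority cycle.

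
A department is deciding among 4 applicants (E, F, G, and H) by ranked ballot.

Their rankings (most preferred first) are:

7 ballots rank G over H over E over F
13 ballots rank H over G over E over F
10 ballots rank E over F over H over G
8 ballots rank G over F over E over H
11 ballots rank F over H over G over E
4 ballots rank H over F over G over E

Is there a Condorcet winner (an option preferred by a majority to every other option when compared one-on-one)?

No

Head-to-head results (53 voters total):
E vs F: E wins 30–23.
E vs G: G wins 43–10.
E vs H: H wins 35–18.
F vs G: G wins 28–25.
F vs H: F wins 29–24.
G vs H: H wins 38–15.
No candidate beats all others: E beats F beats H beats E, a majority cycle.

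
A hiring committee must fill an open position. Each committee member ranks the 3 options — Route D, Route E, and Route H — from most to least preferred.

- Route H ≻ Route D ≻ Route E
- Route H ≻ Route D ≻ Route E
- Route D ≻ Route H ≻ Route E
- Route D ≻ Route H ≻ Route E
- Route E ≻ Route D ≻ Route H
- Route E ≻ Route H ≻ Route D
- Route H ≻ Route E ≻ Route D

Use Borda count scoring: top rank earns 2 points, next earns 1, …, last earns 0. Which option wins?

Borda scores:
  Route D: 1 + 1 + 2 + 2 + 1 + 0 + 0 = 7
  Route E: 0 + 0 + 0 + 0 + 2 + 2 + 1 = 5
  Route H: 2 + 2 + 1 + 1 + 0 + 1 + 2 = 9
Route H has the highest total.

Route H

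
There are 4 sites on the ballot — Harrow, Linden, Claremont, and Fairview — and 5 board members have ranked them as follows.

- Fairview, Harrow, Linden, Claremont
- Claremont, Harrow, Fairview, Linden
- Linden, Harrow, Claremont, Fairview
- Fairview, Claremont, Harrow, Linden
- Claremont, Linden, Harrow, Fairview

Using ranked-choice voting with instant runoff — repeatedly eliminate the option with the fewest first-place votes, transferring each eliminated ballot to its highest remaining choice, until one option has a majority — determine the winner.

Claremont

Round 1: Claremont 2, Fairview 2, Linden 1, Harrow 0. Harrow has the fewest and is eliminated.
Round 2: Claremont 2, Fairview 2, Linden 1. Linden has the fewest and is eliminated.
Round 3: Claremont 3, Fairview 2. Claremont has a majority.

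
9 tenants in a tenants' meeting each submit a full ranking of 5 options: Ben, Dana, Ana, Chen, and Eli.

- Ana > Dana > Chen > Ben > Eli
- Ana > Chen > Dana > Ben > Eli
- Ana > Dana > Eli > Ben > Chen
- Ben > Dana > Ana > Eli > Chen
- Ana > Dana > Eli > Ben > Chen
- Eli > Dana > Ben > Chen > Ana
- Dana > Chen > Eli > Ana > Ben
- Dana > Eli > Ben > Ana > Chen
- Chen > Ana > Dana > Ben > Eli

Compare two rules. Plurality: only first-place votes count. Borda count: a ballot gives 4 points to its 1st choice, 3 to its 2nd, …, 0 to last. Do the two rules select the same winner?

Plurality first-place counts: Ben 1, Dana 2, Ana 4, Chen 1, Eli 1 → Ana.
Borda totals: Ben 13, Dana 27, Ana 23, Chen 13, Eli 14 → Dana.
The two rules disagree: plurality picks Ana, Borda picks Dana.

No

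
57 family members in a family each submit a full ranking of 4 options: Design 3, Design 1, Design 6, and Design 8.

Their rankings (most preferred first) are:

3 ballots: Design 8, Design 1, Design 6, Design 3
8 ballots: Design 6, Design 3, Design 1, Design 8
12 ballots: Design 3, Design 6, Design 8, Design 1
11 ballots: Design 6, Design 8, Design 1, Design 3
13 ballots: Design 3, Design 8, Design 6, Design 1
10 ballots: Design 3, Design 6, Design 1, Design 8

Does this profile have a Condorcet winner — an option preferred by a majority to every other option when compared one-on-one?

Head-to-head results (57 voters total):
Design 3 vs Design 1: Design 3 wins 43–14.
Design 3 vs Design 6: Design 3 wins 35–22.
Design 3 vs Design 8: Design 3 wins 43–14.
Design 1 vs Design 6: Design 6 wins 54–3.
Design 1 vs Design 8: Design 8 wins 39–18.
Design 6 vs Design 8: Design 6 wins 41–16.
Design 3 beats each rival — Design 1 (43–14), Design 6 (35–22), Design 8 (43–14) — so Design 3 is the Condorcet winner.

Yes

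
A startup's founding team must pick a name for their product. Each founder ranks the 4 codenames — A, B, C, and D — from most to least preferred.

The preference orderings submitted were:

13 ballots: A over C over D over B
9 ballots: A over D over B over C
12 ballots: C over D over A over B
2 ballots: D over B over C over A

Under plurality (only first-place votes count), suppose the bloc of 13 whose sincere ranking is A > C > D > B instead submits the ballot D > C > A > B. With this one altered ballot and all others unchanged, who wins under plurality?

D

First-place totals with the altered ballot: A 9, B 0, C 12, D 15.
The switch changes the winner from A to D.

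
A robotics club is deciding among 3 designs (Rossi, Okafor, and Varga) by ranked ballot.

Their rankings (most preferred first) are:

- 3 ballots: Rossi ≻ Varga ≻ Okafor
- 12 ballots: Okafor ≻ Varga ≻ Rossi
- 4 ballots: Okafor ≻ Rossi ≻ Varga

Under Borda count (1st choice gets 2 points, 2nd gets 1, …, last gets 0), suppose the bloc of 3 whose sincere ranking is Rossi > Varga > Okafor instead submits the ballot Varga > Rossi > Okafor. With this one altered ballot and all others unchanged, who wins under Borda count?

Borda totals with the altered ballot: Rossi 7, Okafor 32, Varga 18.
The winner is unchanged: still Okafor.

Okafor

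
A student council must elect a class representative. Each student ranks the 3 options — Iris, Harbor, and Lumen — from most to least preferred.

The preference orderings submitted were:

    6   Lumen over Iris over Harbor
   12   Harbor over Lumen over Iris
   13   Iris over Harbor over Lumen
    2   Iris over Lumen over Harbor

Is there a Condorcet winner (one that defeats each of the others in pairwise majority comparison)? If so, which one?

Head-to-head results (33 voters total):
Iris vs Harbor: Iris wins 21–12.
Iris vs Lumen: Lumen wins 18–15.
Harbor vs Lumen: Harbor wins 25–8.
No candidate beats all others: Iris beats Harbor beats Lumen beats Iris, a majority cycle.

None — there is no Condorcet winner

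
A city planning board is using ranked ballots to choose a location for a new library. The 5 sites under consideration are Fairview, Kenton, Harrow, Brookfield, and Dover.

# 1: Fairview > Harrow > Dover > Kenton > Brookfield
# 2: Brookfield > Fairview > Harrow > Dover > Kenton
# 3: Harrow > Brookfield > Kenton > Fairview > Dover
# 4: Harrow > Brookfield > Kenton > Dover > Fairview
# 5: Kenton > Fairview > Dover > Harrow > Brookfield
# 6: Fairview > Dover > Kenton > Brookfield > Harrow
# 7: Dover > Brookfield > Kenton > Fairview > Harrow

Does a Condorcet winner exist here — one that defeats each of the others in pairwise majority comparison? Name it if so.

Head-to-head results (7 voters total):
Fairview vs Kenton: Kenton wins 4–3.
Fairview vs Harrow: Fairview wins 5–2.
Fairview vs Brookfield: Brookfield wins 4–3.
Fairview vs Dover: Fairview wins 5–2.
Kenton vs Harrow: Harrow wins 4–3.
Kenton vs Brookfield: Brookfield wins 4–3.
Kenton vs Dover: Dover wins 4–3.
Harrow vs Brookfield: Harrow wins 4–3.
Harrow vs Dover: Harrow wins 4–3.
Brookfield vs Dover: Dover wins 4–3.
No candidate beats all others: Fairview beats Harrow beats Kenton beats Fairview, a majority cycle.

There is no Condorcet winner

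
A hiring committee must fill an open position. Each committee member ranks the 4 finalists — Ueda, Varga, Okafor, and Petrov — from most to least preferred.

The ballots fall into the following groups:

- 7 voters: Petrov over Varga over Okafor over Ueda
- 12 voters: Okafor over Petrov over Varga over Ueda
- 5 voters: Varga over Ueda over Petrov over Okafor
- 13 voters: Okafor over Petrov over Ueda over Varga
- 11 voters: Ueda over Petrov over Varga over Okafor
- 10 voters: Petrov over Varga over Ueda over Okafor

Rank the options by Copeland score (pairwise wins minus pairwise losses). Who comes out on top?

Pairwise results:
  Ueda vs Varga: Varga wins 34–24.
  Ueda vs Okafor: Okafor wins 32–26.
  Ueda vs Petrov: Petrov wins 42–16.
  Varga vs Okafor: Varga wins 33–25.
  Varga vs Petrov: Petrov wins 53–5.
  Okafor vs Petrov: Petrov wins 33–25.
Copeland scores (wins − losses):
  Ueda: 0 − 3 = -3
  Varga: 2 − 1 = 1
  Okafor: 1 − 2 = -1
  Petrov: 3 − 0 = 3
Petrov has the best Copeland score.

Petrov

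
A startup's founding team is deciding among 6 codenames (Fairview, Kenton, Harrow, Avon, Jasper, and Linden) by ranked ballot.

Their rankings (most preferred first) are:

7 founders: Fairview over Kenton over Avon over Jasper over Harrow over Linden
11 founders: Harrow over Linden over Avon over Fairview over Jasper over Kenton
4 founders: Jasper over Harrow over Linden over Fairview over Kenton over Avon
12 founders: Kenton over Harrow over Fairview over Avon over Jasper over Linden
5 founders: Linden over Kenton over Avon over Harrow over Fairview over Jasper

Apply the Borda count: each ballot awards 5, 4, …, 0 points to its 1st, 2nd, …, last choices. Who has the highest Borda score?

Borda scores:
  Fairview: 7·5 + 11·2 + 4·2 + 12·3 + 5·1 = 106
  Kenton: 7·4 + 11·0 + 4·1 + 12·5 + 5·4 = 112
  Harrow: 7·1 + 11·5 + 4·4 + 12·4 + 5·2 = 136
  Avon: 7·3 + 11·3 + 4·0 + 12·2 + 5·3 = 93
  Jasper: 7·2 + 11·1 + 4·5 + 12·1 + 5·0 = 57
  Linden: 7·0 + 11·4 + 4·3 + 12·0 + 5·5 = 81
Harrow has the highest total.

Harrow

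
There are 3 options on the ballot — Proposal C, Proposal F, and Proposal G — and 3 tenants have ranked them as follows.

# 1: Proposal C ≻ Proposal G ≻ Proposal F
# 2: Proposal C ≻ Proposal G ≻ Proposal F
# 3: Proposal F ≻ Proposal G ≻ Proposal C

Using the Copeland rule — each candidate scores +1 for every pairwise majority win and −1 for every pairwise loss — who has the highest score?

Proposal C

Pairwise results:
  Proposal C vs Proposal F: Proposal C wins 2–1.
  Proposal C vs Proposal G: Proposal C wins 2–1.
  Proposal F vs Proposal G: Proposal G wins 2–1.
Copeland scores (wins − losses):
  Proposal C: 2 − 0 = 2
  Proposal F: 0 − 2 = -2
  Proposal G: 1 − 1 = 0
Proposal C has the best Copeland score.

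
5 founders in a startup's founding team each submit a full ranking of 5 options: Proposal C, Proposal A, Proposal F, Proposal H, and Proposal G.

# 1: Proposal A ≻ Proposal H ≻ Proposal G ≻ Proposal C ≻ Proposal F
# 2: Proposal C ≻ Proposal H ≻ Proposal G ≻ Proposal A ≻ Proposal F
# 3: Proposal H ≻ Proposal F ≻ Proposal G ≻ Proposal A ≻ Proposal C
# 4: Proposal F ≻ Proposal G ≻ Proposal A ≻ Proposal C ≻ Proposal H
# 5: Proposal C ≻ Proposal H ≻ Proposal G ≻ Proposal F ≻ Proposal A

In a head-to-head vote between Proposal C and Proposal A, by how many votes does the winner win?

Ballots ranking Proposal C above Proposal A: 2.
Ballots ranking Proposal A above Proposal C: 3.
Proposal A wins 3–2, a margin of 1.

1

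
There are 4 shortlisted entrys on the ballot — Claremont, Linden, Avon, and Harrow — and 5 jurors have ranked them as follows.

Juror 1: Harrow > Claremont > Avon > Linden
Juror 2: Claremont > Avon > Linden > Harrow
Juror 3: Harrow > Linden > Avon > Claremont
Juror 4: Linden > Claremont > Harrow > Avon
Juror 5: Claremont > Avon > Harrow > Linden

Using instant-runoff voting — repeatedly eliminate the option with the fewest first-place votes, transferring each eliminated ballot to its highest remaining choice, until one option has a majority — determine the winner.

Claremont

Round 1: Claremont 2, Harrow 2, Linden 1, Avon 0. Avon has the fewest and is eliminated.
Round 2: Claremont 2, Harrow 2, Linden 1. Linden has the fewest and is eliminated.
Round 3: Claremont 3, Harrow 2. Claremont has a majority.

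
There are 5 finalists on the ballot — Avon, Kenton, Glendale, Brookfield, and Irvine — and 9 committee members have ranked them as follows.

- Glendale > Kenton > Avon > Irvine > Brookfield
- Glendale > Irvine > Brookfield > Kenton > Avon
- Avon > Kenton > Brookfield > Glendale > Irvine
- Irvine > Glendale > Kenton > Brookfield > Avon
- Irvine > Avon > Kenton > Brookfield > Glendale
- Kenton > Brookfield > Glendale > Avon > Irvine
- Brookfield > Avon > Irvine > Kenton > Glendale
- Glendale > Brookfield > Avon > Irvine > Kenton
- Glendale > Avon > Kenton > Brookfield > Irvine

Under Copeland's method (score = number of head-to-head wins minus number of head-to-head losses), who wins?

Pairwise results:
  Avon vs Kenton: Avon wins 5–4.
  Avon vs Glendale: Glendale wins 6–3.
  Avon vs Brookfield: Brookfield wins 5–4.
  Avon vs Irvine: Avon wins 6–3.
  Kenton vs Glendale: Glendale wins 5–4.
  Kenton vs Brookfield: Kenton wins 6–3.
  Kenton vs Irvine: Irvine wins 5–4.
  Glendale vs Brookfield: Glendale wins 5–4.
  Glendale vs Irvine: Glendale wins 6–3.
  Brookfield vs Irvine: Brookfield wins 5–4.
Copeland scores (wins − losses):
  Avon: 2 − 2 = 0
  Kenton: 1 − 3 = -2
  Glendale: 4 − 0 = 4
  Brookfield: 2 − 2 = 0
  Irvine: 1 − 3 = -2
Glendale has the best Copeland score.

Glendale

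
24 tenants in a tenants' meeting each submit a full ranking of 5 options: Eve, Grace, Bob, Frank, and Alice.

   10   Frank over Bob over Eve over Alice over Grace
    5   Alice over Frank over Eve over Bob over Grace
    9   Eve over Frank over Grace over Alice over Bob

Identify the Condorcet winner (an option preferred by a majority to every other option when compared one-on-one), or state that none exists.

Frank

Head-to-head results (24 voters total):
Eve vs Grace: Eve wins 24–0.
Eve vs Bob: Eve wins 14–10.
Eve vs Frank: Frank wins 15–9.
Eve vs Alice: Eve wins 19–5.
Grace vs Bob: Bob wins 15–9.
Grace vs Frank: Frank wins 24–0.
Grace vs Alice: Alice wins 15–9.
Bob vs Frank: Frank wins 24–0.
Bob vs Alice: Alice wins 14–10.
Frank vs Alice: Frank wins 19–5.
Frank beats each rival — Eve (15–9), Grace (24–0), Bob (24–0), Alice (19–5) — so Frank is the Condorcet winner.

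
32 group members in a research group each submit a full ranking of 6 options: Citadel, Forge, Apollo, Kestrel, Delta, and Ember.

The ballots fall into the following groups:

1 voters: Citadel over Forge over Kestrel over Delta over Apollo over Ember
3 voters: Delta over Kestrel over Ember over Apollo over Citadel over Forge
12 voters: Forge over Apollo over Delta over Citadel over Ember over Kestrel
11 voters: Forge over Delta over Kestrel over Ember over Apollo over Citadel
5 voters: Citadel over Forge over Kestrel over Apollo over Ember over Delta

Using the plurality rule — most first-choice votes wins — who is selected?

Forge

First-place vote totals:
  Citadel: 6
  Forge: 23
  Apollo: 0
  Kestrel: 0
  Delta: 3
  Ember: 0
Forge has the most first-place votes.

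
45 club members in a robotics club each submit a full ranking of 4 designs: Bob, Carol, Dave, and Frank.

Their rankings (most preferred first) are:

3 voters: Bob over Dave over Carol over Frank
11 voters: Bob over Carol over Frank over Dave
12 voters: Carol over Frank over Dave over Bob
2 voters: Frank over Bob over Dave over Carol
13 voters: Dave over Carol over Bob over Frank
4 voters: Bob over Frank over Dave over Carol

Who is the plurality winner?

Bob

First-place vote totals:
  Bob: 18
  Carol: 12
  Dave: 13
  Frank: 2
Bob has the most first-place votes.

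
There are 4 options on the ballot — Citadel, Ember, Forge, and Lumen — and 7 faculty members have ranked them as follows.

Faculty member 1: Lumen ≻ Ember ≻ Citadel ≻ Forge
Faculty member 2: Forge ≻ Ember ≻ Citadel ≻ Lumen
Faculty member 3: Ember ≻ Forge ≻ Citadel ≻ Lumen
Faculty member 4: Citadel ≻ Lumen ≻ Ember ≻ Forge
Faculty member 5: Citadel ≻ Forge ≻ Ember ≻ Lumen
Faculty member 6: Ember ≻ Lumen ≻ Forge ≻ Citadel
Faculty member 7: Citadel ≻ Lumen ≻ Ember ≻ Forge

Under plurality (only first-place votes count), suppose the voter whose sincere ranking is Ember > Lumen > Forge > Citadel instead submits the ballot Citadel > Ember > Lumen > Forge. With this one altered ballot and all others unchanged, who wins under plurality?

First-place totals with the altered ballot: Citadel 4, Ember 1, Forge 1, Lumen 1.
The winner is unchanged: still Citadel.

Citadel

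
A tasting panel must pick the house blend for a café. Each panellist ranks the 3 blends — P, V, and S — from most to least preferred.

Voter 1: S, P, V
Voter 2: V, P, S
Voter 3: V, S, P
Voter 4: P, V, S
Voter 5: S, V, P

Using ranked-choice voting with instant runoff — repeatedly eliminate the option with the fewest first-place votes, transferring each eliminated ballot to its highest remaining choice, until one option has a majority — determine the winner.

V

Round 1: V 2, S 2, P 1. P has the fewest and is eliminated.
Round 2: V 3, S 2. V has a majority.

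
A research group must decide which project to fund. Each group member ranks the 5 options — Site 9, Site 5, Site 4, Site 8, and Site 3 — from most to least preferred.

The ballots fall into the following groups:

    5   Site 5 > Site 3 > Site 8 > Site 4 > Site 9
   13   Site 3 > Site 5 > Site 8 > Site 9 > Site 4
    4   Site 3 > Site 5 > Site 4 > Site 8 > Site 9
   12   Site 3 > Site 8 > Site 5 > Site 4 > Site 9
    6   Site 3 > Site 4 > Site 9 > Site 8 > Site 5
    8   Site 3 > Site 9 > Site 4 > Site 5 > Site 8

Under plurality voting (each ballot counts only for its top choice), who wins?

First-place vote totals:
  Site 9: 0
  Site 5: 5
  Site 4: 0
  Site 8: 0
  Site 3: 43
Site 3 has the most first-place votes.

Site 3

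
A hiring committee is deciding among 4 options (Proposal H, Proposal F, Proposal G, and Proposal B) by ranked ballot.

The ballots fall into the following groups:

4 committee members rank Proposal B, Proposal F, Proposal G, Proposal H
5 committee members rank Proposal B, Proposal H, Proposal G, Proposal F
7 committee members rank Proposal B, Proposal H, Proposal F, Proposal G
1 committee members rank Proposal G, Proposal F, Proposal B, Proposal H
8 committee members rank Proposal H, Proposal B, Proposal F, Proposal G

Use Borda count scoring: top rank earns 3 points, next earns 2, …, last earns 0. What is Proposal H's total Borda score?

48

Borda scores:
  Proposal H: 4·0 + 5·2 + 7·2 + 0 + 8·3 = 48
  Proposal F: 4·2 + 5·0 + 7·1 + 2 + 8·1 = 25
  Proposal G: 4·1 + 5·1 + 7·0 + 3 + 8·0 = 12
  Proposal B: 4·3 + 5·3 + 7·3 + 1 + 8·2 = 65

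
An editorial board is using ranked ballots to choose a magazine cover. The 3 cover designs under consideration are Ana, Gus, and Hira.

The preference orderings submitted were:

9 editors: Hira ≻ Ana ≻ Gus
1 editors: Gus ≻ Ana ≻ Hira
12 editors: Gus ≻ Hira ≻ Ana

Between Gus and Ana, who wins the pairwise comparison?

Ballots ranking Gus above Ana: 1+12 = 13.
Ballots ranking Ana above Gus: 9.
Gus wins the head-to-head, 13–9.

Gus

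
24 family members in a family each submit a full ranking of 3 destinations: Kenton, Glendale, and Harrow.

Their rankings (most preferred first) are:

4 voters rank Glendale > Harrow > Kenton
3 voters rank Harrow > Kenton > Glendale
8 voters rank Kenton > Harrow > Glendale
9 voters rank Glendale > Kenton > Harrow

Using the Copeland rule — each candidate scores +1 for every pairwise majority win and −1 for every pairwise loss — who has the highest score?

Glendale

Pairwise results:
  Kenton vs Glendale: Glendale wins 13–11.
  Kenton vs Harrow: Kenton wins 17–7.
  Glendale vs Harrow: Glendale wins 13–11.
Copeland scores (wins − losses):
  Kenton: 1 − 1 = 0
  Glendale: 2 − 0 = 2
  Harrow: 0 − 2 = -2
Glendale has the best Copeland score.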